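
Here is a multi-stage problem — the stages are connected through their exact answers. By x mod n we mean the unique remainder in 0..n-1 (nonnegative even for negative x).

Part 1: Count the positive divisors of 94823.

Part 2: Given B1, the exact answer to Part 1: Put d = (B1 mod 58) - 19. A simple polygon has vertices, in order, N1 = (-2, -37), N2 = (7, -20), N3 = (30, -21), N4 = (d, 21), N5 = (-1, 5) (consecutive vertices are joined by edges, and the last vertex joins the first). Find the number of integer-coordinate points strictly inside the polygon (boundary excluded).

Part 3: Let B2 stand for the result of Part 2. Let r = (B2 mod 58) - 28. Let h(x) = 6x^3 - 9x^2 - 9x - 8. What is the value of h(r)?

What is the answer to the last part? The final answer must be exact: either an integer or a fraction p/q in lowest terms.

Part 1: 94823 is prime, so its only divisors are 1 and 94823; count = 2; answer 2
Part 2: B1 = 2; d = -17; cross terms: (-2*-20 - 7*-37)=299, (7*-21 - 30*-20)=453, (30*21 - -17*-21)=273, (-17*5 - -1*21)=-64, (-1*-37 - -2*5)=47; twice the area = |1008| = 1008; area = 504; boundary points = 1 + 1 + 1 + 16 + 1 = 20; strictly interior points = area - boundary/2 + 1 = 495; answer 495
Part 3: B2 = 495; r = 3; 6*(3)^3 - 9*(3)^2 - 9*(3)^1 - 8 = (162) + (-81) + (-27) + (-8) = 46; answer 46

46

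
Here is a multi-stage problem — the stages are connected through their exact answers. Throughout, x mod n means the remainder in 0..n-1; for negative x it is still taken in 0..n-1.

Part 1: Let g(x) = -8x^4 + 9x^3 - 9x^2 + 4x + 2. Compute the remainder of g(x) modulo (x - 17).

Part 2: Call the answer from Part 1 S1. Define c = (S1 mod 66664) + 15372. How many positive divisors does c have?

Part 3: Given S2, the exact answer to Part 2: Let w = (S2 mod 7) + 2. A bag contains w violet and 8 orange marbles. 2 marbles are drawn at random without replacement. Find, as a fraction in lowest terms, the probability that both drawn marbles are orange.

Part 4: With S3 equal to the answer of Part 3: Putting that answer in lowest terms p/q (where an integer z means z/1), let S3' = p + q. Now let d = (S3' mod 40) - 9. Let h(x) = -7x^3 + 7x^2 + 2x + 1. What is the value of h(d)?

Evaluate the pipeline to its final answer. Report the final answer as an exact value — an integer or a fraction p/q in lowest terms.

-327

Part 1: remainder = value at the root: -8*(17)^4 + 9*(17)^3 - 9*(17)^2 + 4*(17)^1 + 2 = (-668168) + (44217) + (-2601) + (68) + (2) = -626482; answer -626482
Part 2: S1 = -626482; c = 55530; 55530 = 2 * 3^2 * 5 * 617; number of divisors = (1+1) * (2+1) * (1+1) * (1+1) = 24; answer 24
Part 3: S2 = 24; w = 5; total draws C(13,2) = 78; favorable C(8,2) = 28; P = 14/39; answer 14/39
Part 4: S3 = 14/39; threaded value p + q = 53; d = 4; -7*(4)^3 + 7*(4)^2 + 2*(4)^1 + 1 = (-448) + (112) + (8) + (1) = -327; answer -327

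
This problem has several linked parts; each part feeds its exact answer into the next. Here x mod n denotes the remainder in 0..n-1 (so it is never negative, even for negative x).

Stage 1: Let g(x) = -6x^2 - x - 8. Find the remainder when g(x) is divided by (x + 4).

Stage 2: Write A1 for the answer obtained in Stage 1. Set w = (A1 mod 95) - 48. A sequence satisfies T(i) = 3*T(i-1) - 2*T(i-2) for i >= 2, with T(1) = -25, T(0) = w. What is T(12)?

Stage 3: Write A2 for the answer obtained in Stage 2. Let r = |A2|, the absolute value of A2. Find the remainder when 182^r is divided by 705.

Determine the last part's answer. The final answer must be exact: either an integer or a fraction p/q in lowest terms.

293

Stage 1: remainder = value at the root: -6*(-4)^2 - 1*(-4)^1 - 8 = (-96) + (4) + (-8) = -100; answer -100
Stage 2: A1 = -100; w = 42; T(2) = 3*(-25) - 2*(42) = -159; iterating: T(2)=-159, T(3)=-427, T(4)=-963, T(5)=-2035, T(6)=-4179, T(7)=-8467, T(8)=-17043, T(9)=-34195, T(10)=-68499, T(11)=-137107, T(12)=-274323; answer -274323
Stage 3: A2 = -274323; r = 274323; squarings mod 705: 182^1=182, 182^2=694, 182^4=121, 182^8=541, 182^16=106, 182^32=661, 182^64=526, 182^128=316, 182^256=451, 182^512=361, 182^1024=601, 182^2048=241, 182^4096=271, 182^8192=121, 182^16384=541, 182^32768=106, 182^65536=661, 182^131072=526, 182^262144=316; 182^274323 = 182^1 * 182^2 * 182^16 * 182^128 * 182^256 * 182^512 * 182^1024 * 182^2048 * 182^8192 * 182^262144 = 293 (mod 705); answer 293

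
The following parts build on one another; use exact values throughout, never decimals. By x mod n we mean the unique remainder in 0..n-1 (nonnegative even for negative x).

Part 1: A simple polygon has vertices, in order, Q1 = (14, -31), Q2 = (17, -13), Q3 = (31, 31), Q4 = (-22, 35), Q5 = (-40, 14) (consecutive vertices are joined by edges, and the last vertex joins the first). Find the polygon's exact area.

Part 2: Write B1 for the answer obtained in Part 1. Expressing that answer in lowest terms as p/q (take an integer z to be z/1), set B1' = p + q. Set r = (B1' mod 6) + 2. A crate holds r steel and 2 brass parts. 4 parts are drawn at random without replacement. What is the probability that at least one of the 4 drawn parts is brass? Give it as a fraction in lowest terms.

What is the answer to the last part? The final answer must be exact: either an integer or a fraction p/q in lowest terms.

11/14

Part 1: cross terms: (14*-13 - 17*-31)=345, (17*31 - 31*-13)=930, (31*35 - -22*31)=1767, (-22*14 - -40*35)=1092, (-40*-31 - 14*14)=1044; twice the area = |5178| = 5178; area = 2589; answer 2589
Part 2: B1 = 2589; threaded value p + q = 2590; r = 6; total draws C(8,4) = 70; complement C(6,4) = 15; favorable 70 - 15 = 55; P = 11/14; answer 11/14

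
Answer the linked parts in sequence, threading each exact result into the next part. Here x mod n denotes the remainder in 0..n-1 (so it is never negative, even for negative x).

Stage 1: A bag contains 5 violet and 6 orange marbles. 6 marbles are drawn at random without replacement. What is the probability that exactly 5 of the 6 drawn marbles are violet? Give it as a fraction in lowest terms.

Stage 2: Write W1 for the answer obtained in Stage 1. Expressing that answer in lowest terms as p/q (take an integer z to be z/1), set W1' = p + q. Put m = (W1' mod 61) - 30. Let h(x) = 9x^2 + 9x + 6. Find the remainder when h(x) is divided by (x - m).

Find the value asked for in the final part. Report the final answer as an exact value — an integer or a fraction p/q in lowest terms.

Stage 1: total draws C(11,6) = 462; favorable C(5,5)*C(6,1) = 6; P = 1/77; answer 1/77
Stage 2: W1 = 1/77; threaded value p + q = 78; m = -13; remainder = value at the root: 9*(-13)^2 + 9*(-13)^1 + 6 = (1521) + (-117) + (6) = 1410; answer 1410

1410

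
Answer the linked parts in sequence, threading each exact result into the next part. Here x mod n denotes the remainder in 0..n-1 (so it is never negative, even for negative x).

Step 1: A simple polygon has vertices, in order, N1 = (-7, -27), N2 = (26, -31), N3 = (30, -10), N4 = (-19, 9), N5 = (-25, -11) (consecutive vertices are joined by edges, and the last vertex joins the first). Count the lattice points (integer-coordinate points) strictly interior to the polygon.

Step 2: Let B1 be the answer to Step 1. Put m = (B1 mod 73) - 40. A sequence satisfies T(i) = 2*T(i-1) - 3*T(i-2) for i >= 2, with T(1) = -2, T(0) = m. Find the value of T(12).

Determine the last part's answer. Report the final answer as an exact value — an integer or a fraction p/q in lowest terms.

Step 1: cross terms: (-7*-31 - 26*-27)=919, (26*-10 - 30*-31)=670, (30*9 - -19*-10)=80, (-19*-11 - -25*9)=434, (-25*-27 - -7*-11)=598; twice the area = |2701| = 2701; area = 2701/2; boundary points = 1 + 1 + 1 + 2 + 2 = 7; strictly interior points = area - boundary/2 + 1 = 1348; answer 1348
Step 2: B1 = 1348; m = -6; T(2) = 2*(-2) - 3*(-6) = 14; iterating: T(2)=14, T(3)=34, T(4)=26, T(5)=-50, T(6)=-178, T(7)=-206, T(8)=122, T(9)=862, T(10)=1358, T(11)=130, T(12)=-3814; answer -3814

-3814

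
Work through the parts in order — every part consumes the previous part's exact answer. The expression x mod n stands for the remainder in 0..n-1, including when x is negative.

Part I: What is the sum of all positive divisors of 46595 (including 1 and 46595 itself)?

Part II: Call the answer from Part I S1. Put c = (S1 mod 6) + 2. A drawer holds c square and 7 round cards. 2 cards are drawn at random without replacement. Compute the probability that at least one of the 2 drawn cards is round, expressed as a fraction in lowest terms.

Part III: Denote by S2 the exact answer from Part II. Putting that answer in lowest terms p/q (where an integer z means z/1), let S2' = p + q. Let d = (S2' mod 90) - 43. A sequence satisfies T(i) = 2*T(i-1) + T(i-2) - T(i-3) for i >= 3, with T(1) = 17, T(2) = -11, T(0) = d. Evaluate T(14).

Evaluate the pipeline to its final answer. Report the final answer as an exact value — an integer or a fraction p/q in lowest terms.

-312284

Part I: 46595 = 5 * 9319; sigma = (1 + 5) * (1 + 9319) = 6 * 9320 = 55920; answer 55920
Part II: S1 = 55920; c = 2; total draws C(9,2) = 36; complement C(2,2) = 1; favorable 36 - 1 = 35; P = 35/36; answer 35/36
Part III: S2 = 35/36; threaded value p + q = 71; d = 28; T(3) = 2*(-11) + 1*(17) - 1*(28) = -33; iterating: T(3)=-33, T(4)=-94, T(5)=-210, T(6)=-481, T(7)=-1078, T(8)=-2427, T(9)=-5451, T(10)=-12251, T(11)=-27526, T(12)=-61852, T(13)=-138979, T(14)=-312284; answer -312284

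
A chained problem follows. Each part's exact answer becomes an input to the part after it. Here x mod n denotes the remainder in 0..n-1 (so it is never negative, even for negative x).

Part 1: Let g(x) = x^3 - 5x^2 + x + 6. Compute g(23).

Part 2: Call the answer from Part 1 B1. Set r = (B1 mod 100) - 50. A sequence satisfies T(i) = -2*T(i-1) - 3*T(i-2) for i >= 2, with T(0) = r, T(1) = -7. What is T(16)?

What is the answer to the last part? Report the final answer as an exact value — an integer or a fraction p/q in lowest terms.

5441

Part 1: 1*(23)^3 - 5*(23)^2 + 1*(23)^1 + 6 = (12167) + (-2645) + (23) + (6) = 9551; answer 9551
Part 2: B1 = 9551; r = 1; T(2) = -2*(-7) - 3*(1) = 11; iterating: T(2)=11, T(3)=-1, T(4)=-31, T(5)=65, T(6)=-37, T(7)=-121, T(8)=353, T(9)=-343, T(10)=-373, T(11)=1775, T(12)=-2431, T(13)=-463, T(14)=8219, T(15)=-15049, T(16)=5441; answer 5441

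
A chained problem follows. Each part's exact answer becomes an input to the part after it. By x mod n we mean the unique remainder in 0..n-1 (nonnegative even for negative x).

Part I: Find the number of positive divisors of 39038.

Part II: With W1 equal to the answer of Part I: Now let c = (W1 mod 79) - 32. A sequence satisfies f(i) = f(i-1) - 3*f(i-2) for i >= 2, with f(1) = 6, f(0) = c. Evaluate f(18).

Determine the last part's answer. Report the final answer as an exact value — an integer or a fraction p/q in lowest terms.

Part I: 39038 = 2 * 131 * 149; number of divisors = (1+1) * (1+1) * (1+1) = 8; answer 8
Part II: W1 = 8; c = -24; f(2) = 1*(6) - 3*(-24) = 78; iterating: f(2)=78, f(3)=60, f(4)=-174, f(5)=-354, f(6)=168, f(7)=1230, f(8)=726, f(9)=-2964, f(10)=-5142, f(11)=3750, f(12)=19176, f(13)=7926, f(14)=-49602, f(15)=-73380, f(16)=75426, f(17)=295566, f(18)=69288; answer 69288

69288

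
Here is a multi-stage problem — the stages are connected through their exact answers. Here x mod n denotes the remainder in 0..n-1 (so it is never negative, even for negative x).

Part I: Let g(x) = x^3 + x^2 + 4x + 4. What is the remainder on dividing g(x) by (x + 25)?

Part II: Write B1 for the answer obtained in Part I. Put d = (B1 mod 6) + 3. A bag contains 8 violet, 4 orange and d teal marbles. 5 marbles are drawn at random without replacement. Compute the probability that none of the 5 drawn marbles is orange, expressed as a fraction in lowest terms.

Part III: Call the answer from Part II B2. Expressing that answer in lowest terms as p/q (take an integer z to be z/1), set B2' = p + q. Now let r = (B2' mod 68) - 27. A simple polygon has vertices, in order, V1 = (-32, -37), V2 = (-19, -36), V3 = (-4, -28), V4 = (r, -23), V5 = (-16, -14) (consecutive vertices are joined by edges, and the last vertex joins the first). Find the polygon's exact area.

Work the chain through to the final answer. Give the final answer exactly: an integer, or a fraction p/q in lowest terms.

537/2

Part I: remainder = value at the root: 1*(-25)^3 + 1*(-25)^2 + 4*(-25)^1 + 4 = (-15625) + (625) + (-100) + (4) = -15096; answer -15096
Part II: B1 = -15096; d = 3; total draws C(15,5) = 3003; favorable C(11,5) = 462; P = 2/13; answer 2/13
Part III: B2 = 2/13; threaded value p + q = 15; r = -12; cross terms: (-32*-36 - -19*-37)=449, (-19*-28 - -4*-36)=388, (-4*-23 - -12*-28)=-244, (-12*-14 - -16*-23)=-200, (-16*-37 - -32*-14)=144; twice the area = |537| = 537; area = 537/2; answer 537/2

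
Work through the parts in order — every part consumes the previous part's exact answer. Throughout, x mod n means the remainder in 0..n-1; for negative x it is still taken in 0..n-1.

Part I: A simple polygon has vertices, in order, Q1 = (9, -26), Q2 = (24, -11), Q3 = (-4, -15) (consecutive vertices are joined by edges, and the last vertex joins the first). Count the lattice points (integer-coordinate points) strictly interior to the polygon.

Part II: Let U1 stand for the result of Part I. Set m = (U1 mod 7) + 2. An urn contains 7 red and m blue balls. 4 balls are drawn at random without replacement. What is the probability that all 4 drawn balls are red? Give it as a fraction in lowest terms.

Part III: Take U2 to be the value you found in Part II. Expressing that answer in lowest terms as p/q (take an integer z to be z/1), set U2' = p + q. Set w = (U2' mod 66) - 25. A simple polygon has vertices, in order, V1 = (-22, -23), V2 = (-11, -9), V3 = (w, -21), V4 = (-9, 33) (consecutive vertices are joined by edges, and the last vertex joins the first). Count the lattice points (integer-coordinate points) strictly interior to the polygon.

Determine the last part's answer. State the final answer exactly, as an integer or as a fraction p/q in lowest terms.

Part I: cross terms: (9*-11 - 24*-26)=525, (24*-15 - -4*-11)=-404, (-4*-26 - 9*-15)=239; twice the area = |360| = 360; area = 180; boundary points = 15 + 4 + 1 = 20; strictly interior points = area - boundary/2 + 1 = 171; answer 171
Part II: U1 = 171; m = 5; total draws C(12,4) = 495; favorable C(7,4) = 35; P = 7/99; answer 7/99
Part III: U2 = 7/99; threaded value p + q = 106; w = 15; cross terms: (-22*-9 - -11*-23)=-55, (-11*-21 - 15*-9)=366, (15*33 - -9*-21)=306, (-9*-23 - -22*33)=933; twice the area = |1550| = 1550; area = 775; boundary points = 1 + 2 + 6 + 1 = 10; strictly interior points = area - boundary/2 + 1 = 771; answer 771

771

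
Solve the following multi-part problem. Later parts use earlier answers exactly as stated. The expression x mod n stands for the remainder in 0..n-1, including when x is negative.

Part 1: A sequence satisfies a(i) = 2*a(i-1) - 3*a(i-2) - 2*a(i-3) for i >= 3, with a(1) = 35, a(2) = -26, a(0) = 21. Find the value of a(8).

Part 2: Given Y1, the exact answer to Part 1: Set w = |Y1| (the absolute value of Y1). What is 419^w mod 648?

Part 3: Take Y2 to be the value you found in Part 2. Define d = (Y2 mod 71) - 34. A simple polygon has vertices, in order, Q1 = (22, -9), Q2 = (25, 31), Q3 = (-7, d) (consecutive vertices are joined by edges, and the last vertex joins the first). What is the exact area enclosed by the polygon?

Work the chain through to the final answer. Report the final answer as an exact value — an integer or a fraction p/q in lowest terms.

Part 1: a(3) = 2*(-26) - 3*(35) - 2*(21) = -199; iterating: a(3)=-199, a(4)=-390, a(5)=-131, a(6)=1306, a(7)=3785, a(8)=3914; answer 3914
Part 2: Y1 = 3914; w = 3914; squarings mod 648: 419^1=419, 419^2=601, 419^4=265, 419^8=241, 419^16=409, 419^32=97, 419^64=337, 419^128=169, 419^256=49, 419^512=457, 419^1024=193, 419^2048=313; 419^3914 = 419^2 * 419^8 * 419^64 * 419^256 * 419^512 * 419^1024 * 419^2048 = 457 (mod 648); answer 457
Part 3: Y2 = 457; d = -3; cross terms: (22*31 - 25*-9)=907, (25*-3 - -7*31)=142, (-7*-9 - 22*-3)=129; twice the area = |1178| = 1178; area = 589; answer 589

589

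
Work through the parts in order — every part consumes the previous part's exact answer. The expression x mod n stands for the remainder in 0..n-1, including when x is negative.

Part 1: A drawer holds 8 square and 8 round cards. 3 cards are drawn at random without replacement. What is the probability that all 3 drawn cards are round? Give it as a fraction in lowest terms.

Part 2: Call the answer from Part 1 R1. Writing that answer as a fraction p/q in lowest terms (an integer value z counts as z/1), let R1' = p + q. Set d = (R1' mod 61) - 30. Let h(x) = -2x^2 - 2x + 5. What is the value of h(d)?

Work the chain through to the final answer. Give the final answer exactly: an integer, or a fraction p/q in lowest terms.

Part 1: total draws C(16,3) = 560; favorable C(8,3) = 56; P = 1/10; answer 1/10
Part 2: R1 = 1/10; threaded value p + q = 11; d = -19; -2*(-19)^2 - 2*(-19)^1 + 5 = (-722) + (38) + (5) = -679; answer -679

-679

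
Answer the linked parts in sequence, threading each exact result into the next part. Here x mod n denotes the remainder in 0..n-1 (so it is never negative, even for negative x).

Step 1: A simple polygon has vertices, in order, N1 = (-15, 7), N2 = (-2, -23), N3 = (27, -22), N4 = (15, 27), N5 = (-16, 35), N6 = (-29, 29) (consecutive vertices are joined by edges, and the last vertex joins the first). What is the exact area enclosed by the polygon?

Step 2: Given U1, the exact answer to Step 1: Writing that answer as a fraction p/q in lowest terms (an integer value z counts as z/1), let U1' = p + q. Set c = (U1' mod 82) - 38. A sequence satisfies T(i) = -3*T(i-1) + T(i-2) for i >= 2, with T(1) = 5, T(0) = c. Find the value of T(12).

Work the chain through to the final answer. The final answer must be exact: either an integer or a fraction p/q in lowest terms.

-214185

Step 1: cross terms: (-15*-23 - -2*7)=359, (-2*-22 - 27*-23)=665, (27*27 - 15*-22)=1059, (15*35 - -16*27)=957, (-16*29 - -29*35)=551, (-29*7 - -15*29)=232; twice the area = |3823| = 3823; area = 3823/2; answer 3823/2
Step 2: U1 = 3823/2; threaded value p + q = 3825; c = 15; T(2) = -3*(5) + 1*(15) = 0; iterating: T(2)=0, T(3)=5, T(4)=-15, T(5)=50, T(6)=-165, T(7)=545, T(8)=-1800, T(9)=5945, T(10)=-19635, T(11)=64850, T(12)=-214185; answer -214185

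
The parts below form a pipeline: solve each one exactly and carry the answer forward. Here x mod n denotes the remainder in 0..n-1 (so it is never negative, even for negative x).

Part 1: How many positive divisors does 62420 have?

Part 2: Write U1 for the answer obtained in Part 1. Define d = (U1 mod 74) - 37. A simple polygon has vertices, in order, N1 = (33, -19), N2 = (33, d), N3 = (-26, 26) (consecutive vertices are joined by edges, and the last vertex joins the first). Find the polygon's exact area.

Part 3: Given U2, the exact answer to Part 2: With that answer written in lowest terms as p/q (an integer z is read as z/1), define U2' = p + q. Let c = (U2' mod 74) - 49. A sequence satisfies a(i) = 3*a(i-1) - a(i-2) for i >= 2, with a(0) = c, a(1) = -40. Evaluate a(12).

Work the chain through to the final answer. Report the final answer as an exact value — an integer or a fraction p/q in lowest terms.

-1518211

Part 1: 62420 = 2^2 * 5 * 3121; number of divisors = (2+1) * (1+1) * (1+1) = 12; answer 12
Part 2: U1 = 12; d = -25; cross terms: (33*-25 - 33*-19)=-198, (33*26 - -26*-25)=208, (-26*-19 - 33*26)=-364; twice the area = |-354| = 354; area = 177; answer 177
Part 3: U2 = 177; threaded value p + q = 178; c = -19; a(2) = 3*(-40) - 1*(-19) = -101; iterating: a(2)=-101, a(3)=-263, a(4)=-688, a(5)=-1801, a(6)=-4715, a(7)=-12344, a(8)=-32317, a(9)=-84607, a(10)=-221504, a(11)=-579905, a(12)=-1518211; answer -1518211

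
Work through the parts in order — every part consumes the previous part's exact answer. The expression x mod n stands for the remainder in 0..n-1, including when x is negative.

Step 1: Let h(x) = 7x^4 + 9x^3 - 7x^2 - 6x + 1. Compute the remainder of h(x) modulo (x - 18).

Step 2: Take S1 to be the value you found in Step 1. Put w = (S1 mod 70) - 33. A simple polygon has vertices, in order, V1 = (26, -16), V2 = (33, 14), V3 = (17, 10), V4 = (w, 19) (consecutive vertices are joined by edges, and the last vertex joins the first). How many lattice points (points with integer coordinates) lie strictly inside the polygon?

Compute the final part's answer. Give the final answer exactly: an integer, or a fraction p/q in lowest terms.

377

Step 1: remainder = value at the root: 7*(18)^4 + 9*(18)^3 - 7*(18)^2 - 6*(18)^1 + 1 = (734832) + (52488) + (-2268) + (-108) + (1) = 784945; answer 784945
Step 2: S1 = 784945; w = 2; cross terms: (26*14 - 33*-16)=892, (33*10 - 17*14)=92, (17*19 - 2*10)=303, (2*-16 - 26*19)=-526; twice the area = |761| = 761; area = 761/2; boundary points = 1 + 4 + 3 + 1 = 9; strictly interior points = area - boundary/2 + 1 = 377; answer 377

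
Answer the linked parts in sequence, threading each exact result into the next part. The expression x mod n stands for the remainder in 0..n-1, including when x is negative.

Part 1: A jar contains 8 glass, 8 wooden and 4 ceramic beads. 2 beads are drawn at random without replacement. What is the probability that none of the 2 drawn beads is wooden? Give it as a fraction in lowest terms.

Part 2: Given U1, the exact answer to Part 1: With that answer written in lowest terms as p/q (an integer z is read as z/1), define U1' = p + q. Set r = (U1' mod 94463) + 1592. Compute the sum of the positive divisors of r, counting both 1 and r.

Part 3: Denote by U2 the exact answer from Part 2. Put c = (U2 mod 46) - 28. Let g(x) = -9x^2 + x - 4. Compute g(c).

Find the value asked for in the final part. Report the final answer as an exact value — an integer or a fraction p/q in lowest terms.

-5212

Part 1: total draws C(20,2) = 190; favorable C(12,2) = 66; P = 33/95; answer 33/95
Part 2: U1 = 33/95; threaded value p + q = 128; r = 1720; 1720 = 2^3 * 5 * 43; sigma = (1 + 2 + 4 + 8) * (1 + 5) * (1 + 43) = 15 * 6 * 44 = 3960; answer 3960
Part 3: U2 = 3960; c = -24; -9*(-24)^2 + 1*(-24)^1 - 4 = (-5184) + (-24) + (-4) = -5212; answer -5212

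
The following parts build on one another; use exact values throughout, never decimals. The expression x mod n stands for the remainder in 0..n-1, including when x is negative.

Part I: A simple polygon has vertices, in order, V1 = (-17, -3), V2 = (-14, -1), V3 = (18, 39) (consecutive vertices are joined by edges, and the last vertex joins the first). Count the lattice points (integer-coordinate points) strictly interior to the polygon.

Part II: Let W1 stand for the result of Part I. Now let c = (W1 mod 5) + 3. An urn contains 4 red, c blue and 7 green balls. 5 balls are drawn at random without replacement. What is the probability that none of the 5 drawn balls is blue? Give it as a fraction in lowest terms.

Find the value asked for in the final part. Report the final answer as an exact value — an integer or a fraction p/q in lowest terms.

Part I: cross terms: (-17*-1 - -14*-3)=-25, (-14*39 - 18*-1)=-528, (18*-3 - -17*39)=609; twice the area = |56| = 56; area = 28; boundary points = 1 + 8 + 7 = 16; strictly interior points = area - boundary/2 + 1 = 21; answer 21
Part II: W1 = 21; c = 4; total draws C(15,5) = 3003; favorable C(11,5) = 462; P = 2/13; answer 2/13

2/13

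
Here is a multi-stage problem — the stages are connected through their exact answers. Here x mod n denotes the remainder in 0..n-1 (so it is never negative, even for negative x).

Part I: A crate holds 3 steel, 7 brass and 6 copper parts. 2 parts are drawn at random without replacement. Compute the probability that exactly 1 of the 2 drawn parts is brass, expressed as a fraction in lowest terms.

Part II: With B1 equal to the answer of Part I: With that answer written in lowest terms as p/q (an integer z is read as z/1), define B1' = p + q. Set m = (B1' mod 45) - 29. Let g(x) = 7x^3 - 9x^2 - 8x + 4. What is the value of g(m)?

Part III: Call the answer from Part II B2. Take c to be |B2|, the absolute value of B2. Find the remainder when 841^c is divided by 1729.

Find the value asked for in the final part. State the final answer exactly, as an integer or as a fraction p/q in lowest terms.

1023

Part I: total draws C(16,2) = 120; favorable C(7,1)*C(9,1) = 63; P = 21/40; answer 21/40
Part II: B1 = 21/40; threaded value p + q = 61; m = -13; 7*(-13)^3 - 9*(-13)^2 - 8*(-13)^1 + 4 = (-15379) + (-1521) + (104) + (4) = -16792; answer -16792
Part III: B2 = -16792; c = 16792; squarings mod 1729: 841^1=841, 841^2=120, 841^4=568, 841^8=1030, 841^16=1023, 841^32=484, 841^64=841, 841^128=120, 841^256=568, 841^512=1030, 841^1024=1023, 841^2048=484, 841^4096=841, 841^8192=120, 841^16384=568; 841^16792 = 841^8 * 841^16 * 841^128 * 841^256 * 841^16384 = 1023 (mod 1729); answer 1023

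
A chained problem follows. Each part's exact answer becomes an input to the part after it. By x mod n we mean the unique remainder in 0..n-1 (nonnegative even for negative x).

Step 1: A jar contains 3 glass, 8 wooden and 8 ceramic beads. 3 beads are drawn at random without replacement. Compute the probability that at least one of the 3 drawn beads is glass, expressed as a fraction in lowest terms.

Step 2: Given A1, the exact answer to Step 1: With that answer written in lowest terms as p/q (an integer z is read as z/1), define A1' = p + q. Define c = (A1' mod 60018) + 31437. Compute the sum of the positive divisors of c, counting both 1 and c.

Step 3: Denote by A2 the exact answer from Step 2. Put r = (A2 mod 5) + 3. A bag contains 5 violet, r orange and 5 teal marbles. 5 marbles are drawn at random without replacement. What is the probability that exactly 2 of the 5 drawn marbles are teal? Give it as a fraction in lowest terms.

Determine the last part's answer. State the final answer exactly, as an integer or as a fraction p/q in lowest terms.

550/1547

Step 1: total draws C(19,3) = 969; complement C(16,3) = 560; favorable 969 - 560 = 409; P = 409/969; answer 409/969
Step 2: A1 = 409/969; threaded value p + q = 1378; c = 32815; 32815 = 5 * 6563; sigma = (1 + 5) * (1 + 6563) = 6 * 6564 = 39384; answer 39384
Step 3: A2 = 39384; r = 7; total draws C(17,5) = 6188; favorable C(5,2)*C(12,3) = 2200; P = 550/1547; answer 550/1547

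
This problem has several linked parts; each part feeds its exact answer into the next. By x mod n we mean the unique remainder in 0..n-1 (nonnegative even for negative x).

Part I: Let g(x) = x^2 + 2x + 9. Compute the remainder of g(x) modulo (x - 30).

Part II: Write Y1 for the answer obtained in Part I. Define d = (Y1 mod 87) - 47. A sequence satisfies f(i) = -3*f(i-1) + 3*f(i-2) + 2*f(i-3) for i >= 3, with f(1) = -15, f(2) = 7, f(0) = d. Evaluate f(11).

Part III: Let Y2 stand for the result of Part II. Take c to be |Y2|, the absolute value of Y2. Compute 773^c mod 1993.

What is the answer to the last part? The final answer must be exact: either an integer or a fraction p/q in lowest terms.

1578

Part I: remainder = value at the root: 1*(30)^2 + 2*(30)^1 + 9 = (900) + (60) + (9) = 969; answer 969
Part II: Y1 = 969; d = -35; f(3) = -3*(7) + 3*(-15) + 2*(-35) = -136; iterating: f(3)=-136, f(4)=399, f(5)=-1591, f(6)=5698, f(7)=-21069, f(8)=77119, f(9)=-283168, f(10)=1038723, f(11)=-3811435; answer -3811435
Part III: Y2 = -3811435; c = 3811435; squarings mod 1993: 773^1=773, 773^2=1622, 773^4=124, 773^8=1425, 773^16=1751, 773^32=767, 773^64=354, 773^128=1750, 773^256=1252, 773^512=1006, 773^1024=1585, 773^2048=1045, 773^4096=1854, 773^8192=1384, 773^16384=183, 773^32768=1601, 773^65536=203, 773^131072=1349, 773^262144=192, 773^524288=990, 773^1048576=1537, 773^2097152=664; 773^3811435 = 773^1 * 773^2 * 773^8 * 773^32 * 773^64 * 773^2048 * 773^8192 * 773^131072 * 773^524288 * 773^1048576 * 773^2097152 = 1578 (mod 1993); answer 1578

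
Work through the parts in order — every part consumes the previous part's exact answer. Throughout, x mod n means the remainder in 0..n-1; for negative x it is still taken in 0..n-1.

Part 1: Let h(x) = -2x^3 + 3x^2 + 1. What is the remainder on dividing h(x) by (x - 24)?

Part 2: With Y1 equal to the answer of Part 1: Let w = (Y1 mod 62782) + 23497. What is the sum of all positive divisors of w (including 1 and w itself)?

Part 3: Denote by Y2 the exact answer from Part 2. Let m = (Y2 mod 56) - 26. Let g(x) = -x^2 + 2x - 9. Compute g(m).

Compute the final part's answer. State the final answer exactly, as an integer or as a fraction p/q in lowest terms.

Part 1: remainder = value at the root: -2*(24)^3 + 3*(24)^2 + 1 = (-27648) + (1728) + (1) = -25919; answer -25919
Part 2: Y1 = -25919; w = 60360; 60360 = 2^3 * 3 * 5 * 503; sigma = (1 + 2 + 4 + 8) * (1 + 3) * (1 + 5) * (1 + 503) = 15 * 4 * 6 * 504 = 181440; answer 181440
Part 3: Y2 = 181440; m = -26; -1*(-26)^2 + 2*(-26)^1 - 9 = (-676) + (-52) + (-9) = -737; answer -737

-737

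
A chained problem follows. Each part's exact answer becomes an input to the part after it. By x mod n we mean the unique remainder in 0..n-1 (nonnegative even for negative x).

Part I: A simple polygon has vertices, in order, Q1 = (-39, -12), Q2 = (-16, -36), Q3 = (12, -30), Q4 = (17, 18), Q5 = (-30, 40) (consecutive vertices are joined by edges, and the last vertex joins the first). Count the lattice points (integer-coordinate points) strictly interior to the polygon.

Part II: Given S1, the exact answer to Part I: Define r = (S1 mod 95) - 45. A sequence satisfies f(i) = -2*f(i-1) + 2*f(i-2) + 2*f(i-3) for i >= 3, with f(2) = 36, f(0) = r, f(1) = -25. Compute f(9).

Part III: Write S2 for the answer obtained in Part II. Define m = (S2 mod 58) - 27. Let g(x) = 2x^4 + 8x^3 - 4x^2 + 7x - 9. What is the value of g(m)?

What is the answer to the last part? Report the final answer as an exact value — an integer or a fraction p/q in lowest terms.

6894

Part I: cross terms: (-39*-36 - -16*-12)=1212, (-16*-30 - 12*-36)=912, (12*18 - 17*-30)=726, (17*40 - -30*18)=1220, (-30*-12 - -39*40)=1920; twice the area = |5990| = 5990; area = 2995; boundary points = 1 + 2 + 1 + 1 + 1 = 6; strictly interior points = area - boundary/2 + 1 = 2993; answer 2993
Part II: S1 = 2993; r = 3; f(3) = -2*(36) + 2*(-25) + 2*(3) = -116; iterating: f(3)=-116, f(4)=254, f(5)=-668, f(6)=1612, f(7)=-4052, f(8)=9992, f(9)=-24864; answer -24864
Part III: S2 = -24864; m = -9; 2*(-9)^4 + 8*(-9)^3 - 4*(-9)^2 + 7*(-9)^1 - 9 = (13122) + (-5832) + (-324) + (-63) + (-9) = 6894; answer 6894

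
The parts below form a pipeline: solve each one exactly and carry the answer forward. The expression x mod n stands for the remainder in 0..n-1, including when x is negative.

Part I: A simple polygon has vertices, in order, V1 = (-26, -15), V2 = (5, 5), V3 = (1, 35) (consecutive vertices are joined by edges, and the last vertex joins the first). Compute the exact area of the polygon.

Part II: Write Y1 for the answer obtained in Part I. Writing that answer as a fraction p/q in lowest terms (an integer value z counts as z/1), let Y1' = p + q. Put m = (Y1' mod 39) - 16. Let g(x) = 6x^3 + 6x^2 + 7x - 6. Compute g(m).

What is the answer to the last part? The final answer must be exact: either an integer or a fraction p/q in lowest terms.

Part I: cross terms: (-26*5 - 5*-15)=-55, (5*35 - 1*5)=170, (1*-15 - -26*35)=895; twice the area = |1010| = 1010; area = 505; answer 505
Part II: Y1 = 505; threaded value p + q = 506; m = 22; 6*(22)^3 + 6*(22)^2 + 7*(22)^1 - 6 = (63888) + (2904) + (154) + (-6) = 66940; answer 66940

66940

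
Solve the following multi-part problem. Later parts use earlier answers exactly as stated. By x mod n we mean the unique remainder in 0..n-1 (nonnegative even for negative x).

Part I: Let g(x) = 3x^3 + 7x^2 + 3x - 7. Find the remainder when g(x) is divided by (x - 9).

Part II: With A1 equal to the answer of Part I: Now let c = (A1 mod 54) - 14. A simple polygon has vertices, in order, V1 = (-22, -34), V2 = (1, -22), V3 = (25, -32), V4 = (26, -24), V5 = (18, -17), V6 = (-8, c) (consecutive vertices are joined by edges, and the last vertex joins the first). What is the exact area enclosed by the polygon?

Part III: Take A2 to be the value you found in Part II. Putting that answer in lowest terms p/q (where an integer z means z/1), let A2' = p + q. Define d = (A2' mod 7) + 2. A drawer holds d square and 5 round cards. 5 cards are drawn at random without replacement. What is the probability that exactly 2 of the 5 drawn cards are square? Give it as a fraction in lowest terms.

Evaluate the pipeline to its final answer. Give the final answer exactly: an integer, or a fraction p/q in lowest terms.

Part I: remainder = value at the root: 3*(9)^3 + 7*(9)^2 + 3*(9)^1 - 7 = (2187) + (567) + (27) + (-7) = 2774; answer 2774
Part II: A1 = 2774; c = 6; cross terms: (-22*-22 - 1*-34)=518, (1*-32 - 25*-22)=518, (25*-24 - 26*-32)=232, (26*-17 - 18*-24)=-10, (18*6 - -8*-17)=-28, (-8*-34 - -22*6)=404; twice the area = |1634| = 1634; area = 817; answer 817
Part III: A2 = 817; threaded value p + q = 818; d = 8; total draws C(13,5) = 1287; favorable C(8,2)*C(5,3) = 280; P = 280/1287; answer 280/1287

280/1287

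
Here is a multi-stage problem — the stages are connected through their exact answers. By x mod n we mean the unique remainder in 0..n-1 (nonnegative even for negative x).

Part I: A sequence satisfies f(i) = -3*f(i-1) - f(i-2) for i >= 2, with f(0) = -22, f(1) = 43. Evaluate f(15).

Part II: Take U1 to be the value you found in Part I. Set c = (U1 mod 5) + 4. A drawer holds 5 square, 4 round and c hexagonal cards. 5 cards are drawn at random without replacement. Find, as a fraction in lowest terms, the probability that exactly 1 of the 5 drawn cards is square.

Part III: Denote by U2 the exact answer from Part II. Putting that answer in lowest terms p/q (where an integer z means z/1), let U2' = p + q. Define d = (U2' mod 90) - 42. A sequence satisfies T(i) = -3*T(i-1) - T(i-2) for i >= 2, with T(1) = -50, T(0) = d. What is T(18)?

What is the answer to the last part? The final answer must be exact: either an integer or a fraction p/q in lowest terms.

Part I: f(2) = -3*(43) - 1*(-22) = -107; iterating: f(2)=-107, f(3)=278, f(4)=-727, f(5)=1903, f(6)=-4982, f(7)=13043, f(8)=-34147, f(9)=89398, f(10)=-234047, f(11)=612743, f(12)=-1604182, f(13)=4199803, f(14)=-10995227, f(15)=28785878; answer 28785878
Part II: U1 = 28785878; c = 7; total draws C(16,5) = 4368; favorable C(5,1)*C(11,4) = 1650; P = 275/728; answer 275/728
Part III: U2 = 275/728; threaded value p + q = 1003; d = -29; T(2) = -3*(-50) - 1*(-29) = 179; iterating: T(2)=179, T(3)=-487, T(4)=1282, T(5)=-3359, T(6)=8795, T(7)=-23026, T(8)=60283, T(9)=-157823, T(10)=413186, T(11)=-1081735, T(12)=2832019, T(13)=-7414322, T(14)=19410947, T(15)=-50818519, T(16)=133044610, T(17)=-348315311, T(18)=911901323; answer 911901323

911901323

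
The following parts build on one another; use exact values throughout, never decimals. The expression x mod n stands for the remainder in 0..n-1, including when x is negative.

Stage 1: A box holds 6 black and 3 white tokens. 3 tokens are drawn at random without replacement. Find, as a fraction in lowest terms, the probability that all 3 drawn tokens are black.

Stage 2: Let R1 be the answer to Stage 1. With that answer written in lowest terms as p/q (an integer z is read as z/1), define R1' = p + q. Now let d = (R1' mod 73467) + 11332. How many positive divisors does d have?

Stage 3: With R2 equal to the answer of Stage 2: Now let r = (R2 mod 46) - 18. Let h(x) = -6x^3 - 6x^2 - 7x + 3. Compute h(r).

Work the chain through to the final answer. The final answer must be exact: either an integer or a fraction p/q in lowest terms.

Stage 1: total draws C(9,3) = 84; favorable C(6,3) = 20; P = 5/21; answer 5/21
Stage 2: R1 = 5/21; threaded value p + q = 26; d = 11358; 11358 = 2 * 3^2 * 631; number of divisors = (1+1) * (2+1) * (1+1) = 12; answer 12
Stage 3: R2 = 12; r = -6; -6*(-6)^3 - 6*(-6)^2 - 7*(-6)^1 + 3 = (1296) + (-216) + (42) + (3) = 1125; answer 1125

1125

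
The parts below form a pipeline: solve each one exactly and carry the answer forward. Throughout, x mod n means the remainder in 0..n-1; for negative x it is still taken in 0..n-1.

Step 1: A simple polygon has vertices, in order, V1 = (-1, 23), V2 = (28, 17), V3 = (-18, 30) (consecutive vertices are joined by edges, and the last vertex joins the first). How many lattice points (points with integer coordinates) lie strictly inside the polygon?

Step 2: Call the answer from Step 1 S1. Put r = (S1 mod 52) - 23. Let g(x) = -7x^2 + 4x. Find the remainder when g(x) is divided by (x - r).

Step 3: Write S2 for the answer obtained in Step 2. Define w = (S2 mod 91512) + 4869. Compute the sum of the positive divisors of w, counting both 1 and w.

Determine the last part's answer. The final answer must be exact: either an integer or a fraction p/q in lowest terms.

Step 1: cross terms: (-1*17 - 28*23)=-661, (28*30 - -18*17)=1146, (-18*23 - -1*30)=-384; twice the area = |101| = 101; area = 101/2; boundary points = 1 + 1 + 1 = 3; strictly interior points = area - boundary/2 + 1 = 50; answer 50
Step 2: S1 = 50; r = 27; remainder = value at the root: -7*(27)^2 + 4*(27)^1 = (-5103) + (108) = -4995; answer -4995
Step 3: S2 = -4995; w = 91386; 91386 = 2 * 3^2 * 5077; sigma = (1 + 2) * (1 + 3 + 9) * (1 + 5077) = 3 * 13 * 5078 = 198042; answer 198042

198042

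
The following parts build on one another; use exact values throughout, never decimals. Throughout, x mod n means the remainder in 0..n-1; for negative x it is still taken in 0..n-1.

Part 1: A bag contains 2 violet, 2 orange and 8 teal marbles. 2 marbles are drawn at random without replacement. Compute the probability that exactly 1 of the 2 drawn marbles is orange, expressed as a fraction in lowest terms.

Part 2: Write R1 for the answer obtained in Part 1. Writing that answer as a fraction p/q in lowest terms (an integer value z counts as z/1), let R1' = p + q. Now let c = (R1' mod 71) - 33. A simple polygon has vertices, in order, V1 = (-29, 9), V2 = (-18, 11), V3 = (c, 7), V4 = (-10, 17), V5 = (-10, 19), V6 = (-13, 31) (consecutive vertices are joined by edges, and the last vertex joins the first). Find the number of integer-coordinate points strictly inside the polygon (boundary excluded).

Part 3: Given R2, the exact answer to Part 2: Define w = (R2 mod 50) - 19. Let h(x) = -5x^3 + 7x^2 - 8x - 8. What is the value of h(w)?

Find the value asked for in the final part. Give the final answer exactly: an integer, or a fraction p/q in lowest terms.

Part 1: total draws C(12,2) = 66; favorable C(2,1)*C(10,1) = 20; P = 10/33; answer 10/33
Part 2: R1 = 10/33; threaded value p + q = 43; c = 10; cross terms: (-29*11 - -18*9)=-157, (-18*7 - 10*11)=-236, (10*17 - -10*7)=240, (-10*19 - -10*17)=-20, (-10*31 - -13*19)=-63, (-13*9 - -29*31)=782; twice the area = |546| = 546; area = 273; boundary points = 1 + 4 + 10 + 2 + 3 + 2 = 22; strictly interior points = area - boundary/2 + 1 = 263; answer 263
Part 3: R2 = 263; w = -6; -5*(-6)^3 + 7*(-6)^2 - 8*(-6)^1 - 8 = (1080) + (252) + (48) + (-8) = 1372; answer 1372

1372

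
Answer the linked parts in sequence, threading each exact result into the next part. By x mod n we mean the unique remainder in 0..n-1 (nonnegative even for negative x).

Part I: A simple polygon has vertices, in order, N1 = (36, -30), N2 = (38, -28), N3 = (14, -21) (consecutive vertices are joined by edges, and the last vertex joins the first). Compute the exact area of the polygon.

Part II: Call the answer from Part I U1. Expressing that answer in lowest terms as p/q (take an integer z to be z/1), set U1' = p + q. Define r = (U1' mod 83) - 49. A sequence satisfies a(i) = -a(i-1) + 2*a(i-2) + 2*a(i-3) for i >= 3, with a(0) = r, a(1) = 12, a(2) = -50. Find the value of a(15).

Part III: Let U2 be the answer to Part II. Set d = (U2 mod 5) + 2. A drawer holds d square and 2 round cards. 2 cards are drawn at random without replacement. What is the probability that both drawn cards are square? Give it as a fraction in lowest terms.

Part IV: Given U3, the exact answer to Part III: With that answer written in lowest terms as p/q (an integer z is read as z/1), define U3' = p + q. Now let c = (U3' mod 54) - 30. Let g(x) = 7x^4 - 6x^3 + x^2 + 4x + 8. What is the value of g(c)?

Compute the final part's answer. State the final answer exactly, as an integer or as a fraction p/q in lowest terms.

Part I: cross terms: (36*-28 - 38*-30)=132, (38*-21 - 14*-28)=-406, (14*-30 - 36*-21)=336; twice the area = |62| = 62; area = 31; answer 31
Part II: U1 = 31; threaded value p + q = 32; r = -17; a(3) = -1*(-50) + 2*(12) + 2*(-17) = 40; iterating: a(3)=40, a(4)=-116, a(5)=96, a(6)=-248, a(7)=208, a(8)=-512, a(9)=432, a(10)=-1040, a(11)=880, a(12)=-2096, a(13)=1776, a(14)=-4208, a(15)=3568; answer 3568
Part III: U2 = 3568; d = 5; total draws C(7,2) = 21; favorable C(5,2) = 10; P = 10/21; answer 10/21
Part IV: U3 = 10/21; threaded value p + q = 31; c = 1; 7*(1)^4 - 6*(1)^3 + 1*(1)^2 + 4*(1)^1 + 8 = (7) + (-6) + (1) + (4) + (8) = 14; answer 14

14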